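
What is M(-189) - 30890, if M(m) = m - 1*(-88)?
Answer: -30991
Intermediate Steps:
M(m) = 88 + m (M(m) = m + 88 = 88 + m)
M(-189) - 30890 = (88 - 189) - 30890 = -101 - 30890 = -30991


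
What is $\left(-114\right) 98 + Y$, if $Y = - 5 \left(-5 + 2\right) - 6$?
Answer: $-11163$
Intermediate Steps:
$Y = 9$ ($Y = \left(-5\right) \left(-3\right) - 6 = 15 - 6 = 9$)
$\left(-114\right) 98 + Y = \left(-114\right) 98 + 9 = -11172 + 9 = -11163$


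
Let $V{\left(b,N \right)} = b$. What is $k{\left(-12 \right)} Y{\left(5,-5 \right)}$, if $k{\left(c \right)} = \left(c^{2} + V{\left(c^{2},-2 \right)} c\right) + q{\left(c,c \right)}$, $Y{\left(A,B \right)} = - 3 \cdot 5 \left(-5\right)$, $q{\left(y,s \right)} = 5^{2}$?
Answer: $-116925$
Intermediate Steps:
$q{\left(y,s \right)} = 25$
$Y{\left(A,B \right)} = 75$ ($Y{\left(A,B \right)} = \left(-3\right) \left(-25\right) = 75$)
$k{\left(c \right)} = 25 + c^{2} + c^{3}$ ($k{\left(c \right)} = \left(c^{2} + c^{2} c\right) + 25 = \left(c^{2} + c^{3}\right) + 25 = 25 + c^{2} + c^{3}$)
$k{\left(-12 \right)} Y{\left(5,-5 \right)} = \left(25 + \left(-12\right)^{2} + \left(-12\right)^{3}\right) 75 = \left(25 + 144 - 1728\right) 75 = \left(-1559\right) 75 = -116925$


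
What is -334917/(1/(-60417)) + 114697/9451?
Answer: 191237964471136/9451 ≈ 2.0235e+10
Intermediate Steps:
-334917/(1/(-60417)) + 114697/9451 = -334917/(-1/60417) + 114697*(1/9451) = -334917*(-60417) + 114697/9451 = 20234680389 + 114697/9451 = 191237964471136/9451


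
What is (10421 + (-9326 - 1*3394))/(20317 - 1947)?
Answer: -209/1670 ≈ -0.12515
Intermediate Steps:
(10421 + (-9326 - 1*3394))/(20317 - 1947) = (10421 + (-9326 - 3394))/18370 = (10421 - 12720)*(1/18370) = -2299*1/18370 = -209/1670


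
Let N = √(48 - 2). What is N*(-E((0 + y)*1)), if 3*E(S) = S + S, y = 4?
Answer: -8*√46/3 ≈ -18.086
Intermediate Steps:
E(S) = 2*S/3 (E(S) = (S + S)/3 = (2*S)/3 = 2*S/3)
N = √46 ≈ 6.7823
N*(-E((0 + y)*1)) = √46*(-2*(0 + 4)*1/3) = √46*(-2*4*1/3) = √46*(-2*4/3) = √46*(-1*8/3) = √46*(-8/3) = -8*√46/3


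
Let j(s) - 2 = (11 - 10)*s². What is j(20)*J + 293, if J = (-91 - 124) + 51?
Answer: -65635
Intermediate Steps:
j(s) = 2 + s² (j(s) = 2 + (11 - 10)*s² = 2 + 1*s² = 2 + s²)
J = -164 (J = -215 + 51 = -164)
j(20)*J + 293 = (2 + 20²)*(-164) + 293 = (2 + 400)*(-164) + 293 = 402*(-164) + 293 = -65928 + 293 = -65635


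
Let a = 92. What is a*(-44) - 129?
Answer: -4177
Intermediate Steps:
a*(-44) - 129 = 92*(-44) - 129 = -4048 - 129 = -4177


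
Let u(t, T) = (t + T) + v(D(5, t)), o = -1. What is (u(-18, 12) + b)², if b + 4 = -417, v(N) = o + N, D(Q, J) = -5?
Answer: 187489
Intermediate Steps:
v(N) = -1 + N
b = -421 (b = -4 - 417 = -421)
u(t, T) = -6 + T + t (u(t, T) = (t + T) + (-1 - 5) = (T + t) - 6 = -6 + T + t)
(u(-18, 12) + b)² = ((-6 + 12 - 18) - 421)² = (-12 - 421)² = (-433)² = 187489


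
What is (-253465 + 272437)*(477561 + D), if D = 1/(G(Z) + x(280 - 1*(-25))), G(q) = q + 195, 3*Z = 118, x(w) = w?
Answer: 7329772447686/809 ≈ 9.0603e+9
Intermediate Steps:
Z = 118/3 (Z = (⅓)*118 = 118/3 ≈ 39.333)
G(q) = 195 + q
D = 3/1618 (D = 1/((195 + 118/3) + (280 - 1*(-25))) = 1/(703/3 + (280 + 25)) = 1/(703/3 + 305) = 1/(1618/3) = 3/1618 ≈ 0.0018541)
(-253465 + 272437)*(477561 + D) = (-253465 + 272437)*(477561 + 3/1618) = 18972*(772693701/1618) = 7329772447686/809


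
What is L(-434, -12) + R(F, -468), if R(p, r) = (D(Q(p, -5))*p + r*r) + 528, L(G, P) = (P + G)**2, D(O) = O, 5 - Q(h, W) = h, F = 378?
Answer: 277474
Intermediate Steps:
Q(h, W) = 5 - h
L(G, P) = (G + P)**2
R(p, r) = 528 + r**2 + p*(5 - p) (R(p, r) = ((5 - p)*p + r*r) + 528 = (p*(5 - p) + r**2) + 528 = (r**2 + p*(5 - p)) + 528 = 528 + r**2 + p*(5 - p))
L(-434, -12) + R(F, -468) = (-434 - 12)**2 + (528 + (-468)**2 - 1*378*(-5 + 378)) = (-446)**2 + (528 + 219024 - 1*378*373) = 198916 + (528 + 219024 - 140994) = 198916 + 78558 = 277474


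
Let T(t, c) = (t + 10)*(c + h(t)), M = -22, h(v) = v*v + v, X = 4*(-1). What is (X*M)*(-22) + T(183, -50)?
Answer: 6487110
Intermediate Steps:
X = -4
h(v) = v + v**2 (h(v) = v**2 + v = v + v**2)
T(t, c) = (10 + t)*(c + t*(1 + t)) (T(t, c) = (t + 10)*(c + t*(1 + t)) = (10 + t)*(c + t*(1 + t)))
(X*M)*(-22) + T(183, -50) = -4*(-22)*(-22) + (183**3 + 10*(-50) + 10*183 + 11*183**2 - 50*183) = 88*(-22) + (6128487 - 500 + 1830 + 11*33489 - 9150) = -1936 + (6128487 - 500 + 1830 + 368379 - 9150) = -1936 + 6489046 = 6487110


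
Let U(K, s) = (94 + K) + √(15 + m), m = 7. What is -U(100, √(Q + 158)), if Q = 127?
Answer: -194 - √22 ≈ -198.69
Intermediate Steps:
U(K, s) = 94 + K + √22 (U(K, s) = (94 + K) + √(15 + 7) = (94 + K) + √22 = 94 + K + √22)
-U(100, √(Q + 158)) = -(94 + 100 + √22) = -(194 + √22) = -194 - √22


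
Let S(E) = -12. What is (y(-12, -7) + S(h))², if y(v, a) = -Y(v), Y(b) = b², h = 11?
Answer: 24336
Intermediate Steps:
y(v, a) = -v²
(y(-12, -7) + S(h))² = (-1*(-12)² - 12)² = (-1*144 - 12)² = (-144 - 12)² = (-156)² = 24336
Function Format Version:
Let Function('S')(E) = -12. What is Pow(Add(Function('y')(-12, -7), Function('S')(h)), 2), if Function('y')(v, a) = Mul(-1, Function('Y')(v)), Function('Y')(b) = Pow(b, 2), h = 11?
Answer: 24336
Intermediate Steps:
Function('y')(v, a) = Mul(-1, Pow(v, 2))
Pow(Add(Function('y')(-12, -7), Function('S')(h)), 2) = Pow(Add(Mul(-1, Pow(-12, 2)), -12), 2) = Pow(Add(Mul(-1, 144), -12), 2) = Pow(Add(-144, -12), 2) = Pow(-156, 2) = 24336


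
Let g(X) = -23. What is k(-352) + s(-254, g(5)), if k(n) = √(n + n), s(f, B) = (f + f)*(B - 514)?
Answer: 272796 + 8*I*√11 ≈ 2.728e+5 + 26.533*I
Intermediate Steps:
s(f, B) = 2*f*(-514 + B) (s(f, B) = (2*f)*(-514 + B) = 2*f*(-514 + B))
k(n) = √2*√n (k(n) = √(2*n) = √2*√n)
k(-352) + s(-254, g(5)) = √2*√(-352) + 2*(-254)*(-514 - 23) = √2*(4*I*√22) + 2*(-254)*(-537) = 8*I*√11 + 272796 = 272796 + 8*I*√11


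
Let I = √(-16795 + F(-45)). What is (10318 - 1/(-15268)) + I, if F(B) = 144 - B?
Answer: 157535225/15268 + 19*I*√46 ≈ 10318.0 + 128.86*I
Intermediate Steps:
I = 19*I*√46 (I = √(-16795 + (144 - 1*(-45))) = √(-16795 + (144 + 45)) = √(-16795 + 189) = √(-16606) = 19*I*√46 ≈ 128.86*I)
(10318 - 1/(-15268)) + I = (10318 - 1/(-15268)) + 19*I*√46 = (10318 - 1*(-1/15268)) + 19*I*√46 = (10318 + 1/15268) + 19*I*√46 = 157535225/15268 + 19*I*√46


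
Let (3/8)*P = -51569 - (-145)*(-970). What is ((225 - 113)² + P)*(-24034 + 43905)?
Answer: -9936294840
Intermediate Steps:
P = -512584 (P = 8*(-51569 - (-145)*(-970))/3 = 8*(-51569 - 1*140650)/3 = 8*(-51569 - 140650)/3 = (8/3)*(-192219) = -512584)
((225 - 113)² + P)*(-24034 + 43905) = ((225 - 113)² - 512584)*(-24034 + 43905) = (112² - 512584)*19871 = (12544 - 512584)*19871 = -500040*19871 = -9936294840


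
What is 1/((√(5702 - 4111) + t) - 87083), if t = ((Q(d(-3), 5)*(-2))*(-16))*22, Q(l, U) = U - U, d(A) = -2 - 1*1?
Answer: -87083/7583447298 - √1591/7583447298 ≈ -1.1489e-5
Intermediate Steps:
d(A) = -3 (d(A) = -2 - 1 = -3)
Q(l, U) = 0
t = 0 (t = ((0*(-2))*(-16))*22 = (0*(-16))*22 = 0*22 = 0)
1/((√(5702 - 4111) + t) - 87083) = 1/((√(5702 - 4111) + 0) - 87083) = 1/((√1591 + 0) - 87083) = 1/(√1591 - 87083) = 1/(-87083 + √1591)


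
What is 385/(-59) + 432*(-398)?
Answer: -10144609/59 ≈ -1.7194e+5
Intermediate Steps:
385/(-59) + 432*(-398) = 385*(-1/59) - 171936 = -385/59 - 171936 = -10144609/59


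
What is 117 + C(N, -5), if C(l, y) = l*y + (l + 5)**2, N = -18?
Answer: 376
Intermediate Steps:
C(l, y) = (5 + l)**2 + l*y (C(l, y) = l*y + (5 + l)**2 = (5 + l)**2 + l*y)
117 + C(N, -5) = 117 + ((5 - 18)**2 - 18*(-5)) = 117 + ((-13)**2 + 90) = 117 + (169 + 90) = 117 + 259 = 376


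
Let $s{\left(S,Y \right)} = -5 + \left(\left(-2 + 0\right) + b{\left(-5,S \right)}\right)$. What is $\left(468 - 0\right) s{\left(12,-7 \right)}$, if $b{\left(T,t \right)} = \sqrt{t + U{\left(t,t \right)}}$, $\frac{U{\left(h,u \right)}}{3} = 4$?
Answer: $-3276 + 936 \sqrt{6} \approx -983.28$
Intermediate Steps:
$U{\left(h,u \right)} = 12$ ($U{\left(h,u \right)} = 3 \cdot 4 = 12$)
$b{\left(T,t \right)} = \sqrt{12 + t}$ ($b{\left(T,t \right)} = \sqrt{t + 12} = \sqrt{12 + t}$)
$s{\left(S,Y \right)} = -7 + \sqrt{12 + S}$ ($s{\left(S,Y \right)} = -5 + \left(\left(-2 + 0\right) + \sqrt{12 + S}\right) = -5 + \left(-2 + \sqrt{12 + S}\right) = -7 + \sqrt{12 + S}$)
$\left(468 - 0\right) s{\left(12,-7 \right)} = \left(468 - 0\right) \left(-7 + \sqrt{12 + 12}\right) = \left(468 + 0\right) \left(-7 + \sqrt{24}\right) = 468 \left(-7 + 2 \sqrt{6}\right) = -3276 + 936 \sqrt{6}$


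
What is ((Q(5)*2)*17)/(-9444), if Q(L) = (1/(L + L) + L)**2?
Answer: -14739/157400 ≈ -0.093640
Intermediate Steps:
Q(L) = (L + 1/(2*L))**2 (Q(L) = (1/(2*L) + L)**2 = (L + 1/(2*L))**2)
((Q(5)*2)*17)/(-9444) = ((((1/4)*(1 + 2*5**2)**2/5**2)*2)*17)/(-9444) = ((((1/4)*(1/25)*(1 + 2*25)**2)*2)*17)*(-1/9444) = ((((1/4)*(1/25)*(1 + 50)**2)*2)*17)*(-1/9444) = ((((1/4)*(1/25)*51**2)*2)*17)*(-1/9444) = ((((1/4)*(1/25)*2601)*2)*17)*(-1/9444) = (((2601/100)*2)*17)*(-1/9444) = ((2601/50)*17)*(-1/9444) = (44217/50)*(-1/9444) = -14739/157400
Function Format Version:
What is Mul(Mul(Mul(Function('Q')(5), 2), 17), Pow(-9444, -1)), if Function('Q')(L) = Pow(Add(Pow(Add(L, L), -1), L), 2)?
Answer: Rational(-14739, 157400) ≈ -0.093640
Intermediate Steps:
Function('Q')(L) = Pow(Add(L, Mul(Rational(1, 2), Pow(L, -1))), 2) (Function('Q')(L) = Pow(Add(Pow(Mul(2, L), -1), L), 2) = Pow(Add(Mul(Rational(1, 2), Pow(L, -1)), L), 2) = Pow(Add(L, Mul(Rational(1, 2), Pow(L, -1))), 2))
Mul(Mul(Mul(Function('Q')(5), 2), 17), Pow(-9444, -1)) = Mul(Mul(Mul(Mul(Rational(1, 4), Pow(5, -2), Pow(Add(1, Mul(2, Pow(5, 2))), 2)), 2), 17), Pow(-9444, -1)) = Mul(Mul(Mul(Mul(Rational(1, 4), Rational(1, 25), Pow(Add(1, Mul(2, 25)), 2)), 2), 17), Rational(-1, 9444)) = Mul(Mul(Mul(Mul(Rational(1, 4), Rational(1, 25), Pow(Add(1, 50), 2)), 2), 17), Rational(-1, 9444)) = Mul(Mul(Mul(Mul(Rational(1, 4), Rational(1, 25), Pow(51, 2)), 2), 17), Rational(-1, 9444)) = Mul(Mul(Mul(Mul(Rational(1, 4), Rational(1, 25), 2601), 2), 17), Rational(-1, 9444)) = Mul(Mul(Mul(Rational(2601, 100), 2), 17), Rational(-1, 9444)) = Mul(Mul(Rational(2601, 50), 17), Rational(-1, 9444)) = Mul(Rational(44217, 50), Rational(-1, 9444)) = Rational(-14739, 157400)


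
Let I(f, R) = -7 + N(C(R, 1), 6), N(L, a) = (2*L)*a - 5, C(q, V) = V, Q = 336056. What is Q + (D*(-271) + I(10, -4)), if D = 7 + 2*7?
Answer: 330365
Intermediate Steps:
N(L, a) = -5 + 2*L*a (N(L, a) = 2*L*a - 5 = -5 + 2*L*a)
D = 21 (D = 7 + 14 = 21)
I(f, R) = 0 (I(f, R) = -7 + (-5 + 2*1*6) = -7 + (-5 + 12) = -7 + 7 = 0)
Q + (D*(-271) + I(10, -4)) = 336056 + (21*(-271) + 0) = 336056 + (-5691 + 0) = 336056 - 5691 = 330365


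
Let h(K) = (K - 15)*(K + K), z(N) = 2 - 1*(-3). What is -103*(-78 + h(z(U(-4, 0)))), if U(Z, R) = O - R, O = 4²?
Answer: 18334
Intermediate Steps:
O = 16
U(Z, R) = 16 - R
z(N) = 5 (z(N) = 2 + 3 = 5)
h(K) = 2*K*(-15 + K) (h(K) = (-15 + K)*(2*K) = 2*K*(-15 + K))
-103*(-78 + h(z(U(-4, 0)))) = -103*(-78 + 2*5*(-15 + 5)) = -103*(-78 + 2*5*(-10)) = -103*(-78 - 100) = -103*(-178) = 18334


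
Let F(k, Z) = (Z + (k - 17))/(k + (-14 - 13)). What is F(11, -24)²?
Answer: 225/64 ≈ 3.5156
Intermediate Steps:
F(k, Z) = (-17 + Z + k)/(-27 + k) (F(k, Z) = (Z + (-17 + k))/(k - 27) = (-17 + Z + k)/(-27 + k))
F(11, -24)² = ((-17 - 24 + 11)/(-27 + 11))² = (-30/(-16))² = (-1/16*(-30))² = (15/8)² = 225/64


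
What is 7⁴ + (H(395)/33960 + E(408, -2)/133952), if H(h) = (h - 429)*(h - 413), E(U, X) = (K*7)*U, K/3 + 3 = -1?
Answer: 1015726462/423085 ≈ 2400.8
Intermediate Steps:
K = -12 (K = -9 + 3*(-1) = -9 - 3 = -12)
E(U, X) = -84*U (E(U, X) = (-12*7)*U = -84*U)
H(h) = (-429 + h)*(-413 + h)
7⁴ + (H(395)/33960 + E(408, -2)/133952) = 7⁴ + ((177177 + 395² - 842*395)/33960 - 84*408/133952) = 2401 + ((177177 + 156025 - 332590)*(1/33960) - 34272*1/133952) = 2401 + (612*(1/33960) - 153/598) = 2401 + (51/2830 - 153/598) = 2401 - 100623/423085 = 1015726462/423085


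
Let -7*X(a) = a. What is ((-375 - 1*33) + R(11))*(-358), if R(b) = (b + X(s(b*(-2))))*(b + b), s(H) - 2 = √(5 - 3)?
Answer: 431748/7 + 7876*√2/7 ≈ 63270.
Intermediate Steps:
s(H) = 2 + √2 (s(H) = 2 + √(5 - 3) = 2 + √2)
X(a) = -a/7
R(b) = 2*b*(-2/7 + b - √2/7) (R(b) = (b - (2 + √2)/7)*(b + b) = (b + (-2/7 - √2/7))*(2*b) = (-2/7 + b - √2/7)*(2*b) = 2*b*(-2/7 + b - √2/7))
((-375 - 1*33) + R(11))*(-358) = ((-375 - 1*33) + (2/7)*11*(-2 - √2 + 7*11))*(-358) = ((-375 - 33) + (2/7)*11*(-2 - √2 + 77))*(-358) = (-408 + (2/7)*11*(75 - √2))*(-358) = (-408 + (1650/7 - 22*√2/7))*(-358) = (-1206/7 - 22*√2/7)*(-358) = 431748/7 + 7876*√2/7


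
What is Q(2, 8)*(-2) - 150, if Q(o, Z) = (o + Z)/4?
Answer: -155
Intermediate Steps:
Q(o, Z) = Z/4 + o/4 (Q(o, Z) = (Z + o)*(1/4) = Z/4 + o/4)
Q(2, 8)*(-2) - 150 = ((1/4)*8 + (1/4)*2)*(-2) - 150 = (2 + 1/2)*(-2) - 150 = (5/2)*(-2) - 150 = -5 - 150 = -155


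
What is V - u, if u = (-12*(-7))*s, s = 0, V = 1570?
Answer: 1570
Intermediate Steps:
u = 0 (u = -12*(-7)*0 = 84*0 = 0)
V - u = 1570 - 1*0 = 1570 + 0 = 1570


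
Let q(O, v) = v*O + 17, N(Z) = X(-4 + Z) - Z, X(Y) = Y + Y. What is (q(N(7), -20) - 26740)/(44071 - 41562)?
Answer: -26703/2509 ≈ -10.643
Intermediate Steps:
X(Y) = 2*Y
N(Z) = -8 + Z (N(Z) = 2*(-4 + Z) - Z = (-8 + 2*Z) - Z = -8 + Z)
q(O, v) = 17 + O*v (q(O, v) = O*v + 17 = 17 + O*v)
(q(N(7), -20) - 26740)/(44071 - 41562) = ((17 + (-8 + 7)*(-20)) - 26740)/(44071 - 41562) = ((17 - 1*(-20)) - 26740)/2509 = ((17 + 20) - 26740)*(1/2509) = (37 - 26740)*(1/2509) = -26703*1/2509 = -26703/2509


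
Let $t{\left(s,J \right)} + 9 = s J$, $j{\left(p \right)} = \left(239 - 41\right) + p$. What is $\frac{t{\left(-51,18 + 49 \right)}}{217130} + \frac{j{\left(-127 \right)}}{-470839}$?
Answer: $- \frac{814255322}{51116636035} \approx -0.015929$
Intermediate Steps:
$j{\left(p \right)} = 198 + p$
$t{\left(s,J \right)} = -9 + J s$ ($t{\left(s,J \right)} = -9 + s J = -9 + J s$)
$\frac{t{\left(-51,18 + 49 \right)}}{217130} + \frac{j{\left(-127 \right)}}{-470839} = \frac{-9 + \left(18 + 49\right) \left(-51\right)}{217130} + \frac{198 - 127}{-470839} = \left(-9 + 67 \left(-51\right)\right) \frac{1}{217130} + 71 \left(- \frac{1}{470839}\right) = \left(-9 - 3417\right) \frac{1}{217130} - \frac{71}{470839} = \left(-3426\right) \frac{1}{217130} - \frac{71}{470839} = - \frac{1713}{108565} - \frac{71}{470839} = - \frac{814255322}{51116636035}$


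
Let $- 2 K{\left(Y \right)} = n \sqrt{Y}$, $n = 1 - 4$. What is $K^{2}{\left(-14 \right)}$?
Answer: $- \frac{63}{2} \approx -31.5$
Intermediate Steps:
$n = -3$
$K{\left(Y \right)} = \frac{3 \sqrt{Y}}{2}$ ($K{\left(Y \right)} = - \frac{\left(-3\right) \sqrt{Y}}{2} = \frac{3 \sqrt{Y}}{2}$)
$K^{2}{\left(-14 \right)} = \left(\frac{3 \sqrt{-14}}{2}\right)^{2} = \left(\frac{3 i \sqrt{14}}{2}\right)^{2} = - \frac{63}{2}$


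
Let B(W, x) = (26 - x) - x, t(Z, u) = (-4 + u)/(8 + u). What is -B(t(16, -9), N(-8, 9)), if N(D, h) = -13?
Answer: -52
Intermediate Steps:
t(Z, u) = (-4 + u)/(8 + u)
B(W, x) = 26 - 2*x
-B(t(16, -9), N(-8, 9)) = -(26 - 2*(-13)) = -(26 + 26) = -1*52 = -52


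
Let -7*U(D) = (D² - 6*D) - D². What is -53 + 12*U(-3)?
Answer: -587/7 ≈ -83.857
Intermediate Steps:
U(D) = 6*D/7 (U(D) = -((D² - 6*D) - D²)/7 = -(-6)*D/7 = 6*D/7)
-53 + 12*U(-3) = -53 + 12*((6/7)*(-3)) = -53 + 12*(-18/7) = -53 - 216/7 = -587/7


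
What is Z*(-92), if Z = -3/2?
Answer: 138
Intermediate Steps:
Z = -3/2 (Z = -3*1/2 = -3/2 ≈ -1.5000)
Z*(-92) = -3/2*(-92) = 138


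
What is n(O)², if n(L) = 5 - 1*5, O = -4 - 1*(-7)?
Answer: 0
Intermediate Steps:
O = 3 (O = -4 + 7 = 3)
n(L) = 0 (n(L) = 5 - 5 = 0)
n(O)² = 0² = 0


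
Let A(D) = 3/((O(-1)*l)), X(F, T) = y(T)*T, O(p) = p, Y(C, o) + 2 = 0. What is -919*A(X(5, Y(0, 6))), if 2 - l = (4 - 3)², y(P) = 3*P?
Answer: 2757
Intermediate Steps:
Y(C, o) = -2 (Y(C, o) = -2 + 0 = -2)
l = 1 (l = 2 - (4 - 3)² = 2 - 1*1² = 2 - 1*1 = 2 - 1 = 1)
X(F, T) = 3*T² (X(F, T) = (3*T)*T = 3*T²)
A(D) = -3 (A(D) = 3/((-1*1)) = 3/(-1) = 3*(-1) = -3)
-919*A(X(5, Y(0, 6))) = -919*(-3) = 2757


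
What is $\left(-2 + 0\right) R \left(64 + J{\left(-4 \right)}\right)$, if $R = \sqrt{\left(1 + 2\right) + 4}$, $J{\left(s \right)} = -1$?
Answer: $- 126 \sqrt{7} \approx -333.36$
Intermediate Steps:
$R = \sqrt{7}$ ($R = \sqrt{3 + 4} = \sqrt{7} \approx 2.6458$)
$\left(-2 + 0\right) R \left(64 + J{\left(-4 \right)}\right) = \left(-2 + 0\right) \sqrt{7} \left(64 - 1\right) = - 2 \sqrt{7} \cdot 63 = - 126 \sqrt{7}$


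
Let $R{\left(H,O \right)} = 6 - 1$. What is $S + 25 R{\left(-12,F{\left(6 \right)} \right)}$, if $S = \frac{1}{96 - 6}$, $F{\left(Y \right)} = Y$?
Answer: $\frac{11251}{90} \approx 125.01$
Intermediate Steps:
$S = \frac{1}{90} \approx 0.011111$
$R{\left(H,O \right)} = 5$ ($R{\left(H,O \right)} = 6 - 1 = 5$)
$S + 25 R{\left(-12,F{\left(6 \right)} \right)} = \frac{1}{90} + 25 \cdot 5 = \frac{1}{90} + 125 = \frac{11251}{90}$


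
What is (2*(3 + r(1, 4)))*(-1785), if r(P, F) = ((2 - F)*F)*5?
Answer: 132090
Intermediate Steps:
r(P, F) = 5*F*(2 - F) (r(P, F) = (F*(2 - F))*5 = 5*F*(2 - F))
(2*(3 + r(1, 4)))*(-1785) = (2*(3 + 5*4*(2 - 1*4)))*(-1785) = (2*(3 + 5*4*(2 - 4)))*(-1785) = (2*(3 + 5*4*(-2)))*(-1785) = (2*(3 - 40))*(-1785) = (2*(-37))*(-1785) = -74*(-1785) = 132090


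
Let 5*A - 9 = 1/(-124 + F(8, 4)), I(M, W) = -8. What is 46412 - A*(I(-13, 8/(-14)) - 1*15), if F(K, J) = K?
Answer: 26942949/580 ≈ 46453.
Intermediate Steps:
A = 1043/580 (A = 9/5 + 1/(5*(-124 + 8)) = 9/5 + (⅕)/(-116) = 9/5 + (⅕)*(-1/116) = 9/5 - 1/580 = 1043/580 ≈ 1.7983)
46412 - A*(I(-13, 8/(-14)) - 1*15) = 46412 - 1043*(-8 - 1*15)/580 = 46412 - 1043*(-8 - 15)/580 = 46412 - 1043*(-23)/580 = 46412 - 1*(-23989/580) = 46412 + 23989/580 = 26942949/580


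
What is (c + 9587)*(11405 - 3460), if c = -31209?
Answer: -171786790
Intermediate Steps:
(c + 9587)*(11405 - 3460) = (-31209 + 9587)*(11405 - 3460) = -21622*7945 = -171786790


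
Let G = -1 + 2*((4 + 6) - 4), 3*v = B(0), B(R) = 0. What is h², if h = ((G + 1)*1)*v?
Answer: 0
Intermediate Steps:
v = 0 (v = (⅓)*0 = 0)
G = 11 (G = -1 + 2*(10 - 4) = -1 + 2*6 = -1 + 12 = 11)
h = 0 (h = ((11 + 1)*1)*0 = (12*1)*0 = 12*0 = 0)
h² = 0² = 0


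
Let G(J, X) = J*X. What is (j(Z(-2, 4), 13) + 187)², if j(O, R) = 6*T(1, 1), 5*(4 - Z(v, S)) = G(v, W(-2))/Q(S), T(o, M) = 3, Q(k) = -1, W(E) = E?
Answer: 42025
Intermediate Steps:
Z(v, S) = 4 - 2*v/5 (Z(v, S) = 4 - v*(-2)/(5*(-1)) = 4 - (-2*v)*(-1)/5 = 4 - 2*v/5)
j(O, R) = 18 (j(O, R) = 6*3 = 18)
(j(Z(-2, 4), 13) + 187)² = (18 + 187)² = 205² = 42025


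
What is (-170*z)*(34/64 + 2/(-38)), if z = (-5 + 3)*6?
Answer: 74205/76 ≈ 976.38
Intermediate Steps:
z = -12 (z = -2*6 = -12)
(-170*z)*(34/64 + 2/(-38)) = (-170*(-12))*(34/64 + 2/(-38)) = 2040*(34*(1/64) + 2*(-1/38)) = 2040*(17/32 - 1/19) = 2040*(291/608) = 74205/76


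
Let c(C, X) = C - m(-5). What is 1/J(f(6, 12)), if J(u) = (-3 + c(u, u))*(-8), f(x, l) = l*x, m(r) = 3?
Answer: -1/528 ≈ -0.0018939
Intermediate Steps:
c(C, X) = -3 + C (c(C, X) = C - 1*3 = C - 3 = -3 + C)
J(u) = 48 - 8*u (J(u) = (-3 + (-3 + u))*(-8) = (-6 + u)*(-8) = 48 - 8*u)
1/J(f(6, 12)) = 1/(48 - 96*6) = 1/(48 - 8*72) = 1/(48 - 576) = 1/(-528) = -1/528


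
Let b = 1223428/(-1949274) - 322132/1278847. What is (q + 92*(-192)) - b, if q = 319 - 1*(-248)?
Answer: -21308802935326441/1246411603539 ≈ -17096.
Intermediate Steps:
q = 567 (q = 319 + 248 = 567)
b = -1096250379842/1246411603539 (b = 1223428*(-1/1949274) - 322132*1/1278847 = -611714/974637 - 322132/1278847 = -1096250379842/1246411603539 ≈ -0.87953)
(q + 92*(-192)) - b = (567 + 92*(-192)) - 1*(-1096250379842/1246411603539) = (567 - 17664) + 1096250379842/1246411603539 = -17097 + 1096250379842/1246411603539 = -21308802935326441/1246411603539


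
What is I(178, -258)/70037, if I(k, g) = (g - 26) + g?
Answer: -542/70037 ≈ -0.0077388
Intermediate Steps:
I(k, g) = -26 + 2*g (I(k, g) = (-26 + g) + g = -26 + 2*g)
I(178, -258)/70037 = (-26 + 2*(-258))/70037 = (-26 - 516)*(1/70037) = -542*1/70037 = -542/70037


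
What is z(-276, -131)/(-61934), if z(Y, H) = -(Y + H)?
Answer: -407/61934 ≈ -0.0065715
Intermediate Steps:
z(Y, H) = -H - Y (z(Y, H) = -(H + Y) = -H - Y)
z(-276, -131)/(-61934) = (-1*(-131) - 1*(-276))/(-61934) = (131 + 276)*(-1/61934) = 407*(-1/61934) = -407/61934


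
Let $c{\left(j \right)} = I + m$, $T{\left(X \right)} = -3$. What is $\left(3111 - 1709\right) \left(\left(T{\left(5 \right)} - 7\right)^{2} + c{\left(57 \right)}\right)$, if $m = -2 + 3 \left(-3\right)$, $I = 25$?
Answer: $159828$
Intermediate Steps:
$m = -11$ ($m = -2 - 9 = -11$)
$c{\left(j \right)} = 14$ ($c{\left(j \right)} = 25 - 11 = 14$)
$\left(3111 - 1709\right) \left(\left(T{\left(5 \right)} - 7\right)^{2} + c{\left(57 \right)}\right) = \left(3111 - 1709\right) \left(\left(-3 - 7\right)^{2} + 14\right) = 1402 \left(\left(-10\right)^{2} + 14\right) = 1402 \left(100 + 14\right) = 1402 \cdot 114 = 159828$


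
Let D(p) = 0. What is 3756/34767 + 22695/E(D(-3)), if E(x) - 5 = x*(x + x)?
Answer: 52603723/11589 ≈ 4539.1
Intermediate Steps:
E(x) = 5 + 2*x² (E(x) = 5 + x*(x + x) = 5 + x*(2*x) = 5 + 2*x²)
3756/34767 + 22695/E(D(-3)) = 3756/34767 + 22695/(5 + 2*0²) = 3756*(1/34767) + 22695/(5 + 2*0) = 1252/11589 + 22695/(5 + 0) = 1252/11589 + 22695/5 = 1252/11589 + 22695*(⅕) = 1252/11589 + 4539 = 52603723/11589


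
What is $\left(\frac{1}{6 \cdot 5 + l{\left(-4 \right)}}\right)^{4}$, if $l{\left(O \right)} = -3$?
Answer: $\frac{1}{531441} \approx 1.8817 \cdot 10^{-6}$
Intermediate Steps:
$\left(\frac{1}{6 \cdot 5 + l{\left(-4 \right)}}\right)^{4} = \left(\frac{1}{6 \cdot 5 - 3}\right)^{4} = \left(\frac{1}{30 - 3}\right)^{4} = \left(\frac{1}{27}\right)^{4} = \frac{1}{531441}$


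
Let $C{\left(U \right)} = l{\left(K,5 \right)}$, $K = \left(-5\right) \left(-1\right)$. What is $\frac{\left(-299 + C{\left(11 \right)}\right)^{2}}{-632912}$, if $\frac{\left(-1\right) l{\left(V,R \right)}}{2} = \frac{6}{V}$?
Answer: $- \frac{2271049}{15822800} \approx -0.14353$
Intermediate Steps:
$K = 5$
$l{\left(V,R \right)} = - \frac{12}{V}$ ($l{\left(V,R \right)} = - 2 \frac{6}{V} = - \frac{12}{V}$)
$C{\left(U \right)} = - \frac{12}{5}$
$\frac{\left(-299 + C{\left(11 \right)}\right)^{2}}{-632912} = \frac{\left(-299 - \frac{12}{5}\right)^{2}}{-632912} = \left(- \frac{1507}{5}\right)^{2} \left(- \frac{1}{632912}\right) = \frac{2271049}{25} \left(- \frac{1}{632912}\right) = - \frac{2271049}{15822800}$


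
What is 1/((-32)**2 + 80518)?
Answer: 1/81542 ≈ 1.2264e-5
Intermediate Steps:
1/((-32)**2 + 80518) = 1/(1024 + 80518) = 1/81542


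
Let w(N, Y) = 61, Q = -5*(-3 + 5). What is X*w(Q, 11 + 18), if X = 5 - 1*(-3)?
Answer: 488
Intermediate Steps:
Q = -10 (Q = -5*2 = -10)
X = 8 (X = 5 + 3 = 8)
X*w(Q, 11 + 18) = 8*61 = 488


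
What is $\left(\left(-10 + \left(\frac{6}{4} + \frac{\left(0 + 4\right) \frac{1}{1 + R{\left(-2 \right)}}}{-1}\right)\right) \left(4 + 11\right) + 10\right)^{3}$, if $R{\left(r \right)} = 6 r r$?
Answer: $- \frac{1723683599}{1000} \approx -1.7237 \cdot 10^{6}$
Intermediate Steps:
$R{\left(r \right)} = 6 r^{2}$
$\left(\left(-10 + \left(\frac{6}{4} + \frac{\left(0 + 4\right) \frac{1}{1 + R{\left(-2 \right)}}}{-1}\right)\right) \left(4 + 11\right) + 10\right)^{3} = \left(\left(-10 + \left(\frac{6}{4} + \frac{\left(0 + 4\right) \frac{1}{1 + 6 \left(-2\right)^{2}}}{-1}\right)\right) \left(4 + 11\right) + 10\right)^{3} = \left(\left(-10 + \left(6 \cdot \frac{1}{4} + \frac{4}{1 + 6 \cdot 4} \left(-1\right)\right)\right) 15 + 10\right)^{3} = \left(\left(-10 + \left(\frac{3}{2} + \frac{4}{1 + 24} \left(-1\right)\right)\right) 15 + 10\right)^{3} = \left(\left(-10 + \left(\frac{3}{2} + \frac{4}{25} \left(-1\right)\right)\right) 15 + 10\right)^{3} = \left(\left(-10 + \left(\frac{3}{2} - \frac{4}{25}\right)\right) 15 + 10\right)^{3} = \left(\left(-10 + \frac{67}{50}\right) 15 + 10\right)^{3} = \left(\left(- \frac{433}{50}\right) 15 + 10\right)^{3} = \left(- \frac{1299}{10} + 10\right)^{3} = \left(- \frac{1199}{10}\right)^{3} = - \frac{1723683599}{1000}$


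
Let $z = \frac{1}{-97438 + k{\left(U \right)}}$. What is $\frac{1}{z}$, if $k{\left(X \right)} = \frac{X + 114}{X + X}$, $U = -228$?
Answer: $- \frac{389751}{4} \approx -97438.0$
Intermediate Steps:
$k{\left(X \right)} = \frac{114 + X}{2 X}$
$z = - \frac{4}{389751}$ ($z = \frac{1}{-97438 + \frac{114 - 228}{2 \left(-228\right)}} = \frac{1}{-97438 + \frac{1}{2} \left(- \frac{1}{228}\right) \left(-114\right)} = \frac{1}{-97438 + \frac{1}{4}} = \frac{1}{- \frac{389751}{4}} = - \frac{4}{389751} \approx -1.0263 \cdot 10^{-5}$)
$\frac{1}{z} = \frac{1}{- \frac{4}{389751}} = - \frac{389751}{4}$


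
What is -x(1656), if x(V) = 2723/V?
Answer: -2723/1656 ≈ -1.6443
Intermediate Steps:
-x(1656) = -2723/1656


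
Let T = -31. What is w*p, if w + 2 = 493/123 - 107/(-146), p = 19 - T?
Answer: 1230575/8979 ≈ 137.05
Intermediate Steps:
p = 50 (p = 19 - 1*(-31) = 19 + 31 = 50)
w = 49223/17958 (w = -2 + (493/123 - 107/(-146)) = -2 + (493*(1/123) - 107*(-1/146)) = -2 + (493/123 + 107/146) = -2 + 85139/17958 = 49223/17958 ≈ 2.7410)
w*p = (49223/17958)*50 = 1230575/8979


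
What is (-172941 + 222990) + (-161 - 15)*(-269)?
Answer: 97393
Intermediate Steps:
(-172941 + 222990) + (-161 - 15)*(-269) = 50049 - 176*(-269) = 50049 + 47344 = 97393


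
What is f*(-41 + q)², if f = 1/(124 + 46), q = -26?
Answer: 4489/170 ≈ 26.406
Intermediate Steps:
f = 1/170 ≈ 0.0058824
f*(-41 + q)² = (-41 - 26)²/170 = (1/170)*(-67)² = (1/170)*4489 = 4489/170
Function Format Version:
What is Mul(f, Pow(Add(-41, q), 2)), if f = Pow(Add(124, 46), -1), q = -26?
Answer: Rational(4489, 170) ≈ 26.406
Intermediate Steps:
f = Rational(1, 170) (f = Pow(170, -1) = Rational(1, 170) ≈ 0.0058824)
Mul(f, Pow(Add(-41, q), 2)) = Mul(Rational(1, 170), Pow(Add(-41, -26), 2)) = Mul(Rational(1, 170), Pow(-67, 2)) = Mul(Rational(1, 170), 4489) = Rational(4489, 170)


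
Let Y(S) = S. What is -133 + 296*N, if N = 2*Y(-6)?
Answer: -3685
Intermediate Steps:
N = -12 (N = 2*(-6) = -12)
-133 + 296*N = -133 + 296*(-12) = -133 - 3552 = -3685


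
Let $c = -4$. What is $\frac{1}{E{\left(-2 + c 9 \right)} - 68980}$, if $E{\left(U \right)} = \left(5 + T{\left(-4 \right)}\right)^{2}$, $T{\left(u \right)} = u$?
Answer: $- \frac{1}{68979} \approx -1.4497 \cdot 10^{-5}$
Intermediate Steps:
$E{\left(U \right)} = 1$ ($E{\left(U \right)} = \left(5 - 4\right)^{2} = 1^{2} = 1$)
$\frac{1}{E{\left(-2 + c 9 \right)} - 68980} = \frac{1}{1 - 68980} = \frac{1}{-68979} = - \frac{1}{68979}$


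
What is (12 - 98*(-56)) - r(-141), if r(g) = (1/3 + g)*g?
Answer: -14334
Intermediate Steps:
r(g) = g*(⅓ + g) (r(g) = (⅓ + g)*g = g*(⅓ + g))
(12 - 98*(-56)) - r(-141) = (12 - 98*(-56)) - (-141)*(⅓ - 141) = (12 + 5488) - (-141)*(-422)/3 = 5500 - 1*19834 = 5500 - 19834 = -14334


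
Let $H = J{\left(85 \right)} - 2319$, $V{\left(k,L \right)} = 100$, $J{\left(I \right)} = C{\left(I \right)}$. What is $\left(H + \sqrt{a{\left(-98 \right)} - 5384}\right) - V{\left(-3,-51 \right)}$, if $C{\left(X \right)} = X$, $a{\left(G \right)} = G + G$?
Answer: $-2334 + 6 i \sqrt{155} \approx -2334.0 + 74.699 i$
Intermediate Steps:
$a{\left(G \right)} = 2 G$
$J{\left(I \right)} = I$
$H = -2234$ ($H = 85 - 2319 = -2234$)
$\left(H + \sqrt{a{\left(-98 \right)} - 5384}\right) - V{\left(-3,-51 \right)} = \left(-2234 + \sqrt{2 \left(-98\right) - 5384}\right) - 100 = \left(-2234 + \sqrt{-196 - 5384}\right) - 100 = \left(-2234 + \sqrt{-5580}\right) - 100 = \left(-2234 + 6 i \sqrt{155}\right) - 100 = -2334 + 6 i \sqrt{155}$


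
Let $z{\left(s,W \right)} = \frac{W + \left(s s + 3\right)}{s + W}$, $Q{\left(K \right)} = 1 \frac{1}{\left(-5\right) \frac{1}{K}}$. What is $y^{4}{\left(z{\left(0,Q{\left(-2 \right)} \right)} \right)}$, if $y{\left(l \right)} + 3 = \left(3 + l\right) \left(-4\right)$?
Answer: $5764801$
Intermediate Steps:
$Q{\left(K \right)} = - \frac{K}{5}$ ($Q{\left(K \right)} = 1 \left(- \frac{K}{5}\right) = - \frac{K}{5}$)
$z{\left(s,W \right)} = \frac{3 + W + s^{2}}{W + s}$ ($z{\left(s,W \right)} = \frac{W + \left(s^{2} + 3\right)}{W + s} = \frac{W + \left(3 + s^{2}\right)}{W + s} = \frac{3 + W + s^{2}}{W + s}$)
$y{\left(l \right)} = -15 - 4 l$ ($y{\left(l \right)} = -3 + \left(3 + l\right) \left(-4\right) = -3 - \left(12 + 4 l\right) = -15 - 4 l$)
$y^{4}{\left(z{\left(0,Q{\left(-2 \right)} \right)} \right)} = \left(-15 - 4 \frac{3 - - \frac{2}{5} + 0^{2}}{\left(- \frac{1}{5}\right) \left(-2\right) + 0}\right)^{4} = \left(-15 - 4 \frac{3 + \frac{2}{5} + 0}{\frac{2}{5} + 0}\right)^{4} = \left(-15 - 4 \frac{1}{\frac{2}{5}} \cdot \frac{17}{5}\right)^{4} = \left(-15 - 4 \cdot \frac{5}{2} \cdot \frac{17}{5}\right)^{4} = \left(-15 - 34\right)^{4} = \left(-49\right)^{4} = 5764801$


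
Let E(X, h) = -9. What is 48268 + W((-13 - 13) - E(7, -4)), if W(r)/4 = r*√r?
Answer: 48268 - 68*I*√17 ≈ 48268.0 - 280.37*I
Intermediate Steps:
W(r) = 4*r^(3/2) (W(r) = 4*(r*√r) = 4*r^(3/2))
48268 + W((-13 - 13) - E(7, -4)) = 48268 + 4*((-13 - 13) - 1*(-9))^(3/2) = 48268 + 4*(-26 + 9)^(3/2) = 48268 + 4*(-17)^(3/2) = 48268 + 4*(-17*I*√17) = 48268 - 68*I*√17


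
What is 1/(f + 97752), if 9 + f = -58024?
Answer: 1/39719 ≈ 2.5177e-5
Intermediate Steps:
f = -58033 (f = -9 - 58024 = -58033)
1/(f + 97752) = 1/(-58033 + 97752) = 1/39719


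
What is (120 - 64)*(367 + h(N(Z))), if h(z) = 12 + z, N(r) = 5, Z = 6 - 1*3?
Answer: 21504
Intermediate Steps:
Z = 3 (Z = 6 - 3 = 3)
(120 - 64)*(367 + h(N(Z))) = (120 - 64)*(367 + (12 + 5)) = 56*(367 + 17) = 56*384 = 21504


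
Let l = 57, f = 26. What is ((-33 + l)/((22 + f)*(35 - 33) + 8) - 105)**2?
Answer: 1855044/169 ≈ 10977.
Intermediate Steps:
((-33 + l)/((22 + f)*(35 - 33) + 8) - 105)**2 = ((-33 + 57)/((22 + 26)*(35 - 33) + 8) - 105)**2 = (24/(48*2 + 8) - 105)**2 = (24/(96 + 8) - 105)**2 = (24/104 - 105)**2 = (24*(1/104) - 105)**2 = (3/13 - 105)**2 = (-1362/13)**2 = 1855044/169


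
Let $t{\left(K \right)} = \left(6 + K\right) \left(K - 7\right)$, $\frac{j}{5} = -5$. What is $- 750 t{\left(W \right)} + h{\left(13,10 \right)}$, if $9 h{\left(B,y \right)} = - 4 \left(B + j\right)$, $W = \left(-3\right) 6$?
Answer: $- \frac{674984}{3} \approx -2.2499 \cdot 10^{5}$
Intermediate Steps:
$j = -25$ ($j = 5 \left(-5\right) = -25$)
$W = -18$
$t{\left(K \right)} = \left(-7 + K\right) \left(6 + K\right)$ ($t{\left(K \right)} = \left(6 + K\right) \left(-7 + K\right) = \left(-7 + K\right) \left(6 + K\right)$)
$h{\left(B,y \right)} = \frac{100}{9} - \frac{4 B}{9}$ ($h{\left(B,y \right)} = \frac{\left(-4\right) \left(B - 25\right)}{9} = \frac{\left(-4\right) \left(-25 + B\right)}{9} = \frac{100 - 4 B}{9} = \frac{100}{9} - \frac{4 B}{9}$)
$- 750 t{\left(W \right)} + h{\left(13,10 \right)} = - 750 \left(-42 + \left(-18\right)^{2} - -18\right) + \left(\frac{100}{9} - \frac{52}{9}\right) = - 750 \left(-42 + 324 + 18\right) + \left(\frac{100}{9} - \frac{52}{9}\right) = \left(-750\right) 300 + \frac{16}{3} = -225000 + \frac{16}{3} = - \frac{674984}{3}$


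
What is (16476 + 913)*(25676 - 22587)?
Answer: 53714621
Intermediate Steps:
(16476 + 913)*(25676 - 22587) = 17389*3089 = 53714621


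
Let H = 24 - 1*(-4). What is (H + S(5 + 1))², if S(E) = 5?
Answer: 1089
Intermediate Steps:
H = 28 (H = 24 + 4 = 28)
(H + S(5 + 1))² = (28 + 5)² = 33² = 1089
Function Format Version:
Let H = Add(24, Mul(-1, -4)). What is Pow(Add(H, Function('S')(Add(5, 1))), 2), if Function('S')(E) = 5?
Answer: 1089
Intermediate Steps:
H = 28 (H = Add(24, 4) = 28)
Pow(Add(H, Function('S')(Add(5, 1))), 2) = Pow(Add(28, 5), 2) = Pow(33, 2) = 1089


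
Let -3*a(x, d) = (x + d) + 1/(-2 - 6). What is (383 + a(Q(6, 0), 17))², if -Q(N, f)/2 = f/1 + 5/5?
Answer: 82319329/576 ≈ 1.4292e+5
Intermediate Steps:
Q(N, f) = -2 - 2*f (Q(N, f) = -2*(f/1 + 5/5) = -2*(f*1 + 5*(⅕)) = -2*(f + 1) = -2*(1 + f) = -2 - 2*f)
a(x, d) = 1/24 - d/3 - x/3 (a(x, d) = -((x + d) + 1/(-2 - 6))/3 = -((d + x) + 1/(-8))/3 = -((d + x) - ⅛)/3 = -(-⅛ + d + x)/3 = 1/24 - d/3 - x/3)
(383 + a(Q(6, 0), 17))² = (383 + (1/24 - ⅓*17 - (-2 - 2*0)/3))² = (383 + (1/24 - 17/3 - (-2 + 0)/3))² = (383 + (1/24 - 17/3 - ⅓*(-2)))² = (383 + (1/24 - 17/3 + ⅔))² = (383 - 119/24)² = (9073/24)² = 82319329/576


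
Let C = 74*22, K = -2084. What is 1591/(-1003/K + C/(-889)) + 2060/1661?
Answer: -4890823848976/4154302185 ≈ -1177.3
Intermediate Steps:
C = 1628
1591/(-1003/K + C/(-889)) + 2060/1661 = 1591/(-1003/(-2084) + 1628/(-889)) + 2060/1661 = 1591/(-1003*(-1/2084) + 1628*(-1/889)) + 2060*(1/1661) = 1591/(1003/2084 - 1628/889) + 2060/1661 = 1591/(-2501085/1852676) + 2060/1661 = 1591*(-1852676/2501085) + 2060/1661 = -2947607516/2501085 + 2060/1661 = -4890823848976/4154302185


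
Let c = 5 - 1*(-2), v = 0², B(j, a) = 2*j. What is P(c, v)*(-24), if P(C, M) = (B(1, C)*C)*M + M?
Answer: 0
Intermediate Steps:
v = 0
c = 7 (c = 5 + 2 = 7)
P(C, M) = M + 2*C*M (P(C, M) = ((2*1)*C)*M + M = (2*C)*M + M = 2*C*M + M = M + 2*C*M)
P(c, v)*(-24) = (0*(1 + 2*7))*(-24) = (0*(1 + 14))*(-24) = (0*15)*(-24) = 0*(-24) = 0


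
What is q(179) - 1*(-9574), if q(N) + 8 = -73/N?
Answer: 1712241/179 ≈ 9565.6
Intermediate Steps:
q(N) = -8 - 73/N
q(179) - 1*(-9574) = (-8 - 73/179) - 1*(-9574) = (-8 - 73*1/179) + 9574 = (-8 - 73/179) + 9574 = -1505/179 + 9574 = 1712241/179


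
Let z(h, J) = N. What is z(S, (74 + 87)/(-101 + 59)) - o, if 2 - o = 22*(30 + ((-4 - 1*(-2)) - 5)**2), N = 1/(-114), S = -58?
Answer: 197903/114 ≈ 1736.0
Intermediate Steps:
N = -1/114 ≈ -0.0087719
z(h, J) = -1/114
o = -1736 (o = 2 - 22*(30 + ((-4 - 1*(-2)) - 5)**2) = 2 - 22*(30 + ((-4 + 2) - 5)**2) = 2 - 22*(30 + (-2 - 5)**2) = 2 - 22*(30 + (-7)**2) = 2 - 22*(30 + 49) = 2 - 22*79 = 2 - 1*1738 = 2 - 1738 = -1736)
z(S, (74 + 87)/(-101 + 59)) - o = -1/114 - 1*(-1736) = -1/114 + 1736 = 197903/114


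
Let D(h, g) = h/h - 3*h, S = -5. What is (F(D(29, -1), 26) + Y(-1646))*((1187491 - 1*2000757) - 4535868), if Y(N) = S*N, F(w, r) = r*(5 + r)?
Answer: -48334774824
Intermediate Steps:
D(h, g) = 1 - 3*h
Y(N) = -5*N
(F(D(29, -1), 26) + Y(-1646))*((1187491 - 1*2000757) - 4535868) = (26*(5 + 26) - 5*(-1646))*((1187491 - 1*2000757) - 4535868) = (26*31 + 8230)*((1187491 - 2000757) - 4535868) = (806 + 8230)*(-813266 - 4535868) = 9036*(-5349134) = -48334774824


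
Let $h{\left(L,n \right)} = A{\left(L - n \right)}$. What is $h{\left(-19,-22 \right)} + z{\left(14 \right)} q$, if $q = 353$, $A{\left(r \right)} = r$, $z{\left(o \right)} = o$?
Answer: $4945$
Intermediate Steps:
$h{\left(L,n \right)} = L - n$
$h{\left(-19,-22 \right)} + z{\left(14 \right)} q = \left(-19 - -22\right) + 14 \cdot 353 = \left(-19 + 22\right) + 4942 = 3 + 4942 = 4945$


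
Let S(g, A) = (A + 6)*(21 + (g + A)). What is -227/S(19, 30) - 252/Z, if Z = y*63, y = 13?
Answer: -13031/32760 ≈ -0.39777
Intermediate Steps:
Z = 819 (Z = 13*63 = 819)
S(g, A) = (6 + A)*(21 + A + g) (S(g, A) = (6 + A)*(21 + (A + g)) = (6 + A)*(21 + A + g))
-227/S(19, 30) - 252/Z = -227/(126 + 30² + 6*19 + 27*30 + 30*19) - 252/819 = -227/(126 + 900 + 114 + 810 + 570) - 252*1/819 = -227/2520 - 4/13 = -13031/32760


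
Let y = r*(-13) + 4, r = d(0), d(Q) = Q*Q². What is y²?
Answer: 16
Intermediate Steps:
d(Q) = Q³
r = 0 (r = 0³ = 0)
y = 4 (y = 0*(-13) + 4 = 0 + 4 = 4)
y² = 4² = 16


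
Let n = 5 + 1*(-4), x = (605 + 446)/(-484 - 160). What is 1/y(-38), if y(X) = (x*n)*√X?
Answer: 322*I*√38/19969 ≈ 0.099401*I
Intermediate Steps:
x = -1051/644 (x = 1051/(-644) = 1051*(-1/644) = -1051/644 ≈ -1.6320)
n = 1 (n = 5 - 4 = 1)
y(X) = -1051*√X/644 (y(X) = (-1051/644*1)*√X = -1051*√X/644)
1/y(-38) = 1/(-1051*I*√38/644) = 322*I*√38/19969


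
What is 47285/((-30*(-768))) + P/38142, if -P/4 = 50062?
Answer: -3469345/1084928 ≈ -3.1978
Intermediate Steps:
P = -200248 (P = -4*50062 = -200248)
47285/((-30*(-768))) + P/38142 = 47285/((-30*(-768))) - 200248/38142 = 47285/23040 - 200248*1/38142 = 47285*(1/23040) - 100124/19071 = 9457/4608 - 100124/19071 = -3469345/1084928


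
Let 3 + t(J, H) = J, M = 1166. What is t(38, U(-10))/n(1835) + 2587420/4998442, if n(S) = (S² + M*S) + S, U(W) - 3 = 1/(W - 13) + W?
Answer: 1425341787687/2753476749214 ≈ 0.51765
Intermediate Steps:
U(W) = 3 + W + 1/(-13 + W) (U(W) = 3 + (1/(W - 13) + W) = 3 + (1/(-13 + W) + W) = 3 + (W + 1/(-13 + W)) = 3 + W + 1/(-13 + W))
t(J, H) = -3 + J
n(S) = S² + 1167*S (n(S) = (S² + 1166*S) + S = S² + 1167*S)
t(38, U(-10))/n(1835) + 2587420/4998442 = (-3 + 38)/((1835*(1167 + 1835))) + 2587420/4998442 = 35/((1835*3002)) + 2587420*(1/4998442) = 35/5508670 + 1293710/2499221 = 35*(1/5508670) + 1293710/2499221 = 7/1101734 + 1293710/2499221 = 1425341787687/2753476749214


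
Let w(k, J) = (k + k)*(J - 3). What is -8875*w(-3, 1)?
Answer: -106500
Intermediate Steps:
w(k, J) = 2*k*(-3 + J) (w(k, J) = (2*k)*(-3 + J) = 2*k*(-3 + J))
-8875*w(-3, 1) = -17750*(-3)*(-3 + 1) = -17750*(-3)*(-2) = -8875*12 = -106500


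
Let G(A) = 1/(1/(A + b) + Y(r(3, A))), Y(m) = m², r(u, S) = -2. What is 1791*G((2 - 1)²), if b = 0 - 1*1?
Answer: 0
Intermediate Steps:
b = -1 (b = 0 - 1 = -1)
G(A) = 1/(4 + 1/(-1 + A)) (G(A) = 1/(1/(A - 1) + (-2)²) = 1/(1/(-1 + A) + 4) = 1/(4 + 1/(-1 + A)))
1791*G((2 - 1)²) = 1791*((-1 + (2 - 1)²)/(-3 + 4*(2 - 1)²)) = 1791*((-1 + 1²)/(-3 + 4*1²)) = 1791*((-1 + 1)/(-3 + 4*1)) = 1791*(0/(-3 + 4)) = 1791*(0/1) = 1791*(1*0) = 1791*0 = 0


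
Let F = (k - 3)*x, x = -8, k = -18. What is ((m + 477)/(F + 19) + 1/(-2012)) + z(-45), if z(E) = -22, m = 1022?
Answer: -5261567/376244 ≈ -13.984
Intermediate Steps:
F = 168 (F = (-18 - 3)*(-8) = -21*(-8) = 168)
((m + 477)/(F + 19) + 1/(-2012)) + z(-45) = ((1022 + 477)/(168 + 19) + 1/(-2012)) - 22 = (1499/187 - 1/2012) - 22 = 3015801/376244 - 22 = -5261567/376244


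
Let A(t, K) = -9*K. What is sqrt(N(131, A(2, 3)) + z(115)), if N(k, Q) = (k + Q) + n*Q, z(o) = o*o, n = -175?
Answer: 3*sqrt(2006) ≈ 134.37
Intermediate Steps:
z(o) = o**2
N(k, Q) = k - 174*Q (N(k, Q) = (k + Q) - 175*Q = (Q + k) - 175*Q = k - 174*Q)
sqrt(N(131, A(2, 3)) + z(115)) = sqrt((131 - (-1566)*3) + 115**2) = sqrt((131 - 174*(-27)) + 13225) = sqrt((131 + 4698) + 13225) = sqrt(4829 + 13225) = sqrt(18054) = 3*sqrt(2006)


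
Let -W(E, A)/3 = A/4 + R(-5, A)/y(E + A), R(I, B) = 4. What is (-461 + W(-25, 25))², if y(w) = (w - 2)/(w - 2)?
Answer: 3869089/16 ≈ 2.4182e+5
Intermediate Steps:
y(w) = 1 (y(w) = (-2 + w)/(-2 + w) = 1)
W(E, A) = -12 - 3*A/4 (W(E, A) = -3*(A/4 + 4/1) = -3*(A*(¼) + 4*1) = -3*(A/4 + 4) = -3*(4 + A/4) = -12 - 3*A/4)
(-461 + W(-25, 25))² = (-461 + (-12 - ¾*25))² = (-461 + (-12 - 75/4))² = (-461 - 123/4)² = (-1967/4)² = 3869089/16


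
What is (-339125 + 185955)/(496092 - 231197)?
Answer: -30634/52979 ≈ -0.57823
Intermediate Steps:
(-339125 + 185955)/(496092 - 231197) = -153170/264895 = -153170*1/264895 = -30634/52979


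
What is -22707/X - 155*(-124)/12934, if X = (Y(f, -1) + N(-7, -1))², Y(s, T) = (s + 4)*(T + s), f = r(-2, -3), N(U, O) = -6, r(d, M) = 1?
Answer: -16277801/25868 ≈ -629.26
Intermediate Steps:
f = 1
Y(s, T) = (4 + s)*(T + s)
X = 36 (X = ((1² + 4*(-1) + 4*1 - 1*1) - 6)² = ((1 - 4 + 4 - 1) - 6)² = (0 - 6)² = (-6)² = 36)
-22707/X - 155*(-124)/12934 = -22707/36 - 155*(-124)/12934 = -22707*1/36 + 19220*(1/12934) = -2523/4 + 9610/6467 = -16277801/25868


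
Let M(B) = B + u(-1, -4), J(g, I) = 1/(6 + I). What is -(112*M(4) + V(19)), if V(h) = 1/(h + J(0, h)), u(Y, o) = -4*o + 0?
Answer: -1066265/476 ≈ -2240.1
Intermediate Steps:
u(Y, o) = -4*o
M(B) = 16 + B (M(B) = B - 4*(-4) = B + 16 = 16 + B)
V(h) = 1/(h + 1/(6 + h))
-(112*M(4) + V(19)) = -(112*(16 + 4) + (6 + 19)/(1 + 19*(6 + 19))) = -(112*20 + 25/(1 + 19*25)) = -(2240 + 25/(1 + 475)) = -(2240 + 25/476) = -1*1066265/476 = -1066265/476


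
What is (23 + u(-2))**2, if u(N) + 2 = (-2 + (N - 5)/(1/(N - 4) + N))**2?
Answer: 14478025/28561 ≈ 506.92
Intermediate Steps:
u(N) = -2 + (-2 + (-5 + N)/(N + 1/(-4 + N)))**2 (u(N) = -2 + (-2 + (N - 5)/(1/(N - 4) + N))**2 = -2 + (-2 + (-5 + N)/(1/(-4 + N) + N))**2 = -2 + (-2 + (-5 + N)/(N + 1/(-4 + N)))**2)
(23 + u(-2))**2 = (23 + (-2 + (-18 - 2 + (-2)**2)**2/(1 + (-2)**2 - 4*(-2))**2))**2 = (23 + (-2 + (-18 - 2 + 4)**2/(1 + 4 + 8)**2))**2 = (23 + (-2 + (-16)**2/13**2))**2 = (23 + (-2 + (1/169)*256))**2 = (23 + (-2 + 256/169))**2 = (23 - 82/169)**2 = (3805/169)**2 = 14478025/28561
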